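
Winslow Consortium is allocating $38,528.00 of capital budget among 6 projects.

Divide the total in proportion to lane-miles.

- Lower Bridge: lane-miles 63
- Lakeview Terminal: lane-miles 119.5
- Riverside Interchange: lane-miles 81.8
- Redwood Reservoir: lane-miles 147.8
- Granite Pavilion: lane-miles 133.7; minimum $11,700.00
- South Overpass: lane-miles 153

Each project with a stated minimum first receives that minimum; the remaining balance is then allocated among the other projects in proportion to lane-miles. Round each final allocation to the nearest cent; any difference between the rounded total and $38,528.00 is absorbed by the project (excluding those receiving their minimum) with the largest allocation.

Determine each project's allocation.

Guaranteed amounts: Granite Pavilion $11,700.00. Balance $26,828.00.
Balance split over remaining lane-miles 565.1: Lower Bridge 2,990.9113 → $2,990.91; Lakeview Terminal 5,673.2366 → $5,673.24; Riverside Interchange 3,883.4373 → $3,883.44; Redwood Reservoir 7,016.7730 → $7,016.77; South Overpass 7,263.6418 → $7,263.64.

Lower Bridge: $2,990.91; Lakeview Terminal: $5,673.24; Riverside Interchange: $3,883.44; Redwood Reservoir: $7,016.77; Granite Pavilion: $11,700.00; South Overpass: $7,263.64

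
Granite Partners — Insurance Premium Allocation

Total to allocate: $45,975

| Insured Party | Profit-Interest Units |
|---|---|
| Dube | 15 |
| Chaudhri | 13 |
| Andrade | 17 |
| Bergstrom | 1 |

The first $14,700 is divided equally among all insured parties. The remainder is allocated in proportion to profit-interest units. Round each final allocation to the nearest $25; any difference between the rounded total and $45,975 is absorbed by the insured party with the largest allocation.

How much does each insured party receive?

Equal tier: $14,700 ÷ 4 = $3,675 apiece.
Remainder $31,275 by profit-interest units (total 46): Dube 10,198.37 → $10,200; Chaudhri 8,838.59 → $8,850; Andrade 11,558.15 → $11,550; Bergstrom 679.89 → $675.
Totals: Dube $3,675 + $10,200 = $13,875; Chaudhri $3,675 + $8,850 = $12,525; Andrade $3,675 + $11,550 = $15,225; Bergstrom $3,675 + $675 = $4,350.

Dube: $13,875 · Chaudhri: $12,525 · Andrade: $15,225 · Bergstrom: $4,350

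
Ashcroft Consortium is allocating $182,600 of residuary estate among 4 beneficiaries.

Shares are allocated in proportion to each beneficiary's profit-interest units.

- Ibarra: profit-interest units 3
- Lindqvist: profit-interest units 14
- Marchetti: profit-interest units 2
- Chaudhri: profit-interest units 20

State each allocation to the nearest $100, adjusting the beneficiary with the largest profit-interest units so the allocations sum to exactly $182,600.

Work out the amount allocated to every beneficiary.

Ibarra: $14,000 · Lindqvist: $65,500 · Marchetti: $9,400 · Chaudhri: $93,700

Total profit-interest units = 39.
Pro-rata amounts: Ibarra 3/39 × $182,600 = 14,046.15; Lindqvist 14/39 × $182,600 = 65,548.72; Marchetti 2/39 × $182,600 = 9,364.10; Chaudhri 20/39 × $182,600 = 93,641.03.
At nearest $100: Ibarra $14,000; Lindqvist $65,500; Marchetti $9,400; Chaudhri $93,600. Sum = $182,500.
Difference $182,600 − $182,500 = +$100 applied to largest profit-interest units (Chaudhri): Chaudhri becomes $93,700.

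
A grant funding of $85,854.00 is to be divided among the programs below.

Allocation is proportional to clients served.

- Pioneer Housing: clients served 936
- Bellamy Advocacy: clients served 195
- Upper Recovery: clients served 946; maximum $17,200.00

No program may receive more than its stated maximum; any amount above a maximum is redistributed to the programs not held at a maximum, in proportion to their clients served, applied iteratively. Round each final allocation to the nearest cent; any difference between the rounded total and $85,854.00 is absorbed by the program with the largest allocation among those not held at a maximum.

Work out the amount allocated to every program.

Clients served total: 2,077.
Proportional shares (ignoring caps): Pioneer Housing 38,690.1030; Bellamy Advocacy 8,060.4381; Upper Recovery 39,103.4588.
Cap binds for Upper Recovery ($17,200.00); remaining pool $68,654.00 reallocated over remaining clients served 1,131.
Shares after redistribution: Pioneer Housing 56,817.1034 → $56,817.10; Bellamy Advocacy 11,836.8966 → $11,836.90.

Pioneer Housing: $56,817.10 | Bellamy Advocacy: $11,836.90 | Upper Recovery: $17,200.00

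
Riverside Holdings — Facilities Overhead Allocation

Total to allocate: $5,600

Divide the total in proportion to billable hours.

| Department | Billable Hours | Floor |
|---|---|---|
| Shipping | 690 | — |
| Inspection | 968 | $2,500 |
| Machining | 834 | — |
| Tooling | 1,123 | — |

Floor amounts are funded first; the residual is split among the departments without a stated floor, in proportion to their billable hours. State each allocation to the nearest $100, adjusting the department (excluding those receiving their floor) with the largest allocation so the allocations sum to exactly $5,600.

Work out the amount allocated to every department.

Shipping: $800 · Inspection: $2,500 · Machining: $1,000 · Tooling: $1,300

Guaranteed amounts: Inspection $2,500. Balance $3,100.
Balance split over remaining billable hours 2,647: Shipping 808.08 → $800; Machining 976.73 → $1,000; Tooling 1,315.19 → $1,300.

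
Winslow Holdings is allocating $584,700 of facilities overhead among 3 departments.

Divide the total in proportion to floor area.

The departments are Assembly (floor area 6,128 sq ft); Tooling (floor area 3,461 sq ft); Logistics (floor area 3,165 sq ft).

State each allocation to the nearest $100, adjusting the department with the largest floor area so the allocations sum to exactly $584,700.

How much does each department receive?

Assembly: $280,900 · Tooling: $158,700 · Logistics: $145,100

Total floor area = 6,128 + 3,461 + 3,165 = 12,754.
Raw shares: Assembly 280,934.73; Tooling 158,667.61; Logistics 145,097.66.
Rounded to nearest $100: Assembly $280,900; Tooling $158,700; Logistics $145,100. Sum = $584,700.
Sum already equals the total — no adjustment.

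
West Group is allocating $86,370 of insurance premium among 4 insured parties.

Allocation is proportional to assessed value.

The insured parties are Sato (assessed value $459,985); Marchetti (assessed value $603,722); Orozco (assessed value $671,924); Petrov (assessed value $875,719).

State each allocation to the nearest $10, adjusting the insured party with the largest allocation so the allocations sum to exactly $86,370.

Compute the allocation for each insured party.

Total assessed value = 2,611,350.
Pro-rata amounts: Sato 459,985/2,611,350 × $86,370 = 15,213.93; Marchetti 603,722/2,611,350 × $86,370 = 19,968.01; Orozco 671,924/2,611,350 × $86,370 = 22,223.78; Petrov 875,719/2,611,350 × $86,370 = 28,964.27.
Rounded to nearest $10: Sato $15,210; Marchetti $19,970; Orozco $22,220; Petrov $28,960. Sum = $86,360.
Difference $86,370 − $86,360 = +$10 applied to largest allocation (Petrov): Petrov becomes $28,970.

Sato: $15,210 · Marchetti: $19,970 · Orozco: $22,220 · Petrov: $28,970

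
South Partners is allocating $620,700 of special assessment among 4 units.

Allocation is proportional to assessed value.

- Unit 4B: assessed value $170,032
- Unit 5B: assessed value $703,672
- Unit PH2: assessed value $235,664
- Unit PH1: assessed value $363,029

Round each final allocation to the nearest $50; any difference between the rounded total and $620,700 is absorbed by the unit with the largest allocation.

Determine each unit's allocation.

Sum of assessed value: 1,472,397.
Raw shares: Unit 4B 170,032/1,472,397 × $620,700 = 71,678.27; Unit 5B 703,672/1,472,397 × $620,700 = 296,638.21; Unit PH2 235,664/1,472,397 × $620,700 = 99,345.93; Unit PH1 363,029/1,472,397 × $620,700 = 153,037.60.
After rounding ($50): Unit 4B $71,700; Unit 5B $296,650; Unit PH2 $99,350; Unit PH1 $153,050. Sum = $620,750.
Difference $620,700 − $620,750 = −$50 applied to largest allocation (Unit 5B): Unit 5B becomes $296,600.

Unit 4B: $71,700 · Unit 5B: $296,600 · Unit PH2: $99,350 · Unit PH1: $153,050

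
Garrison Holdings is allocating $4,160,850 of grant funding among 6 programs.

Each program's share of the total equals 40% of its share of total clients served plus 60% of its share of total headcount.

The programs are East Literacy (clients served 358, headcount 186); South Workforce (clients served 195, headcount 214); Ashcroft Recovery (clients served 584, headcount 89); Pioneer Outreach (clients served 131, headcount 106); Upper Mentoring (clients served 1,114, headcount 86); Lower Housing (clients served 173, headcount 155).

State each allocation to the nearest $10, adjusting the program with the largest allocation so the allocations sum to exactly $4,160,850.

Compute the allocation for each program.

East Literacy: $788,650 · South Workforce: $766,080 · Ashcroft Recovery: $646,200 · Pioneer Outreach: $401,880 · Upper Mentoring: $982,480 · Lower Housing: $575,560

Clients served total 2,555; headcount total 836.
Combined weights (40% clients served + 60% headcount): East Literacy 0.1895; South Workforce 0.1841; Ashcroft Recovery 0.1553; Pioneer Outreach 0.0966; Upper Mentoring 0.2361; Lower Housing 0.1383.
Pro-rata amounts: East Literacy 788,646.63; South Workforce 766,082.77; Ashcroft Recovery 646,197.35; Pioneer Outreach 401,877.20; Upper Mentoring 982,483.28; Lower Housing 575,562.76.
Rounded to nearest $10: East Literacy $788,650; South Workforce $766,080; Ashcroft Recovery $646,200; Pioneer Outreach $401,880; Upper Mentoring $982,480; Lower Housing $575,560. Sum = $4,160,850.
Sum already equals the total — no adjustment.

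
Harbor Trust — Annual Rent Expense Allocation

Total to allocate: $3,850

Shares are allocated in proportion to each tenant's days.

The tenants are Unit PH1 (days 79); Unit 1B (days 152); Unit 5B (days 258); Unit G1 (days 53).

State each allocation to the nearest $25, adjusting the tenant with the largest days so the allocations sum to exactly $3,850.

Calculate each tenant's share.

Total days = 542.
Raw shares: Unit PH1 79/542 × $3,850 = 561.16; Unit 1B 152/542 × $3,850 = 1,079.70; Unit 5B 258/542 × $3,850 = 1,832.66; Unit G1 53/542 × $3,850 = 376.48.
At nearest $25: Unit PH1 $550; Unit 1B $1,075; Unit 5B $1,825; Unit G1 $375. Sum = $3,825.
Difference $3,850 − $3,825 = +$25 applied to largest days (Unit 5B): Unit 5B becomes $1,850.

Unit PH1: $550 · Unit 1B: $1,075 · Unit 5B: $1,850 · Unit G1: $375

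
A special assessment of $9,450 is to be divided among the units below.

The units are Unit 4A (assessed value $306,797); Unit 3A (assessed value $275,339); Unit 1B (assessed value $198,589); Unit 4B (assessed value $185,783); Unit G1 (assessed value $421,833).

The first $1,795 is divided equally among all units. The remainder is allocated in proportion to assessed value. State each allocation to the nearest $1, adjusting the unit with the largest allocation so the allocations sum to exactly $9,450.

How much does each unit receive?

$1,795 shared equally gives $359 per unit.
Remainder $7,655 by assessed value (total 1,388,341): Unit 4A 1,691.61 → $1,692; Unit 3A 1,518.16 → $1,518; Unit 1B 1,094.98 → $1,095; Unit 4B 1,024.37 → $1,024; Unit G1 2,325.89 → $2,326.
Totals: Unit 4A $359 + $1,692 = $2,051; Unit 3A $359 + $1,518 = $1,877; Unit 1B $359 + $1,095 = $1,454; Unit 4B $359 + $1,024 = $1,383; Unit G1 $359 + $2,326 = $2,685.

Unit 4A: $2,051 · Unit 3A: $1,877 · Unit 1B: $1,454 · Unit 4B: $1,383 · Unit G1: $2,685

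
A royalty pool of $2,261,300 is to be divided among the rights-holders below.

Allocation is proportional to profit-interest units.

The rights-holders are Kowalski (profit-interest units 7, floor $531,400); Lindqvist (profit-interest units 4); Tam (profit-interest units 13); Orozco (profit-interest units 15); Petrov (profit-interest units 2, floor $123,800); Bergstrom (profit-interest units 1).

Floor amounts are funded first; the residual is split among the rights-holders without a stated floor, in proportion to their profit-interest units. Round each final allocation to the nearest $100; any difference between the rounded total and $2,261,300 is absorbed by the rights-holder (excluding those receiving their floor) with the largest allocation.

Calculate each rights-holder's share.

Kowalski: $531,400; Lindqvist: $194,700; Tam: $632,700; Orozco: $730,000; Petrov: $123,800; Bergstrom: $48,700

Minimums first: Kowalski $531,400; Petrov $123,800. Residual $1,606,100.
Residual split over remaining profit-interest units 33: Lindqvist 194,678.79 → $194,700; Tam 632,706.06 → $632,700; Orozco 730,045.45 → $730,000; Bergstrom 48,669.70 → $48,700.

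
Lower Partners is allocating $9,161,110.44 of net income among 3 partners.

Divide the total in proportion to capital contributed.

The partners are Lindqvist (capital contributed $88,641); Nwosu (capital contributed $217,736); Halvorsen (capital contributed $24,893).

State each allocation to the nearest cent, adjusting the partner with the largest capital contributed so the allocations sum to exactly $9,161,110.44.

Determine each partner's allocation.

Lindqvist: $2,451,323.67 · Nwosu: $6,021,382.98 · Halvorsen: $688,403.79

Combined capital contributed = 88,641 + 217,736 + 24,893 = 331,270.
Proportional shares: Lindqvist 2,451,323.66502; Nwosu 6,021,382.9890; Halvorsen 688,403.7860.
Rounded to nearest cent: Lindqvist $2,451,323.67; Nwosu $6,021,382.99; Halvorsen $688,403.79. Sum = $9,161,110.45.
Difference $9,161,110.44 − $9,161,110.45 = −$0.01 applied to largest capital contributed (Nwosu): Nwosu becomes $6,021,382.98.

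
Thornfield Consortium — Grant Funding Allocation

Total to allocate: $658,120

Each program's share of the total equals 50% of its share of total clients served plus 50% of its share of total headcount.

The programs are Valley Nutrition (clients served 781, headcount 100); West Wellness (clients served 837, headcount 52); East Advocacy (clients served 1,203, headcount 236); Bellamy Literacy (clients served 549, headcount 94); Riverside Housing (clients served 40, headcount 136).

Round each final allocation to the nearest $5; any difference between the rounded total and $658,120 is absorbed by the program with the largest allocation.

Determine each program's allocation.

Totals — clients served 3,410, headcount 618.
Combined weights (50% clients served + 50% headcount): Valley Nutrition 0.1954; West Wellness 0.1648; East Advocacy 0.3673; Bellamy Literacy 0.1566; Riverside Housing 0.1159.
Proportional shares: Valley Nutrition 128,611.31; West Wellness 108,457.17; East Advocacy 241,748.19; Bellamy Literacy 103,028.89; Riverside Housing 76,274.44.
After rounding ($5): Valley Nutrition $128,610; West Wellness $108,455; East Advocacy $241,750; Bellamy Literacy $103,030; Riverside Housing $76,275. Sum = $658,120.
No rounding difference to absorb.

Valley Nutrition: $128,610; West Wellness: $108,455; East Advocacy: $241,750; Bellamy Literacy: $103,030; Riverside Housing: $76,275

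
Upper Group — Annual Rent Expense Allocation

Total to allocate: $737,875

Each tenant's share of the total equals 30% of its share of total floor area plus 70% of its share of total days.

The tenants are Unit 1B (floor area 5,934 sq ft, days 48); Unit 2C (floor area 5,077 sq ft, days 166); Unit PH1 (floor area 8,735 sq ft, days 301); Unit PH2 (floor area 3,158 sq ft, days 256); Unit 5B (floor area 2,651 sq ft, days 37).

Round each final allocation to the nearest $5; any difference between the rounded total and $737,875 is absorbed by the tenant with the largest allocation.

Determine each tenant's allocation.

Floor area total 25,555; days total 808.
Blended shares (30% floor area + 70% days): Unit 1B 0.1112; Unit 2C 0.2034; Unit PH1 0.3633; Unit PH2 0.2589; Unit 5B 0.0632.
Raw shares: Unit 1B 82,085.40; Unit 2C 150,093.18; Unit PH1 268,078.00; Unit PH2 191,002.75; Unit 5B 46,615.67.
Rounded to nearest $5: Unit 1B $82,085; Unit 2C $150,095; Unit PH1 $268,080; Unit PH2 $191,005; Unit 5B $46,615. Sum = $737,880.
Difference $737,875 − $737,880 = −$5 applied to largest allocation (Unit PH1): Unit PH1 becomes $268,075.

Unit 1B: $82,085 | Unit 2C: $150,095 | Unit PH1: $268,075 | Unit PH2: $191,005 | Unit 5B: $46,615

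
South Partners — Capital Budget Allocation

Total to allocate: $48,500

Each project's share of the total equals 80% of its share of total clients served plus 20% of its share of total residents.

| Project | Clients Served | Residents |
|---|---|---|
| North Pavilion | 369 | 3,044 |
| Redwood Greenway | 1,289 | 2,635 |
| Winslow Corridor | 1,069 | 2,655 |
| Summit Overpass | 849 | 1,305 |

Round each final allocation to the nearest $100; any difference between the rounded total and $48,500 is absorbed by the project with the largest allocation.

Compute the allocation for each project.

North Pavilion: $7,100; Redwood Greenway: $16,600; Winslow Corridor: $14,300; Summit Overpass: $10,500

Totals — clients served 3,576, residents 9,639.
Blended shares (80% clients served + 20% residents): North Pavilion 0.1457; Redwood Greenway 0.3430; Winslow Corridor 0.2942; Summit Overpass 0.2170.
Pro-rata amounts: North Pavilion 7,066.96; Redwood Greenway 16,637.47; Winslow Corridor 14,270.57; Summit Overpass 10,525.00.
After rounding ($100): North Pavilion $7,100; Redwood Greenway $16,600; Winslow Corridor $14,300; Summit Overpass $10,500. Sum = $48,500.
Rounded total matches; no reconciliation needed.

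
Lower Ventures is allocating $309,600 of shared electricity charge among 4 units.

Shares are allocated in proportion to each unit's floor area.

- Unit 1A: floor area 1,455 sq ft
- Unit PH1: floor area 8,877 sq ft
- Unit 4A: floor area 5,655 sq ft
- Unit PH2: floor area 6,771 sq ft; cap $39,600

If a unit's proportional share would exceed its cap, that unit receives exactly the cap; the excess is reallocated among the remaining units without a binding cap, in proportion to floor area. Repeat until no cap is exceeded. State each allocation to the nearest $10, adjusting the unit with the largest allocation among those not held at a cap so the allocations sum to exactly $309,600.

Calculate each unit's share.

Floor area total: 22,758.
Proportional shares (ignoring caps): Unit 1A 19,793.83; Unit PH1 120,762.77; Unit 4A 76,930.66; Unit PH2 92,112.73.
Capped: Unit PH2 ($39,600); balance $270,000 reallocated over remaining floor area 15,987.
Shares after redistribution: Unit 1A 24,573.09 → $24,570; Unit PH1 149,921.19 → $149,920; Unit 4A 95,505.72 → $95,510.

Unit 1A: $24,570 | Unit PH1: $149,920 | Unit 4A: $95,510 | Unit PH2: $39,600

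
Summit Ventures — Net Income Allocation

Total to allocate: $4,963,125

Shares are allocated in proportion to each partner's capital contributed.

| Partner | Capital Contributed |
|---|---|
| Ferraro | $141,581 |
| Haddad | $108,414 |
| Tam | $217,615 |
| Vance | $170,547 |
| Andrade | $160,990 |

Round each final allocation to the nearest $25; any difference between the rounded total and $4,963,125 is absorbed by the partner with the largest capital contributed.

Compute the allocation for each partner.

Combined capital contributed = 141,581 + 108,414 + 217,615 + 170,547 + 160,990 = 799,147.
Raw shares: Ferraro 879,292.80; Haddad 673,308.21; Tam 1,351,504.10; Vance 1,059,186.96; Andrade 999,832.94.
Rounded to nearest $25: Ferraro $879,300; Haddad $673,300; Tam $1,351,500; Vance $1,059,175; Andrade $999,825. Sum = $4,963,100.
Difference $4,963,125 − $4,963,100 = +$25 applied to largest capital contributed (Tam): Tam becomes $1,351,525.

Ferraro: $879,300; Haddad: $673,300; Tam: $1,351,525; Vance: $1,059,175; Andrade: $999,825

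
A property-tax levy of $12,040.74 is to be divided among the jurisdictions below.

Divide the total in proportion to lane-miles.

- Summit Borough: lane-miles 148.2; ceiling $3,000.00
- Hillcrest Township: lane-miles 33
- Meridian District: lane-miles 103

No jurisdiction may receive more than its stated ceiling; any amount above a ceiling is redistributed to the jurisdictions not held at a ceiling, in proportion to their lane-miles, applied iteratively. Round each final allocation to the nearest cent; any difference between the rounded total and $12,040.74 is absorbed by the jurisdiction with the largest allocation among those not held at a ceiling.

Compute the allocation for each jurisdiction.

Sum of lane-miles: 284.2.
Unconstrained shares: Summit Borough 6,278.8095; Hillcrest Township 1,398.1155; Meridian District 4,363.81499.
Held at cap: Summit Borough ($3,000.00); residual $9,040.74 reallocated over remaining lane-miles 136.
Redistributed shares: Hillcrest Township 2,193.7090 → $2,193.71; Meridian District 6,847.0310 → $6,847.03.

Summit Borough: $3,000.00 · Hillcrest Township: $2,193.71 · Meridian District: $6,847.03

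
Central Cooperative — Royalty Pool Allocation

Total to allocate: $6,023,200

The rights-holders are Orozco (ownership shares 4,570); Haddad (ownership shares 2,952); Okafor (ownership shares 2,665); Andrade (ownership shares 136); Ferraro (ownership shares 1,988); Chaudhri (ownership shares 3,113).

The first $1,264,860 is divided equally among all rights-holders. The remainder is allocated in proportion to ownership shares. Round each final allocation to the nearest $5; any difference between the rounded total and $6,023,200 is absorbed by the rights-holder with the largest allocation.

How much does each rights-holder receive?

Orozco: $1,620,660 · Haddad: $1,121,510 · Okafor: $1,032,970 · Andrade: $252,765 · Ferraro: $824,115 · Chaudhri: $1,171,180

Equal tier: $1,264,860 ÷ 6 = $210,810 apiece.
Remainder $4,758,340 by ownership shares (total 15,424): Orozco 1,409,855.67 → $1,409,855; Haddad 910,698.89 → $910,700; Okafor 822,158.72 → $822,160; Andrade 41,956.32 → $41,955; Ferraro 613,302.64 → $613,305; Chaudhri 960,367.77 → $960,370.
Rounding difference −$5 on remainder applied to Orozco.
Totals: Orozco $210,810 + $1,409,850 = $1,620,660; Haddad $210,810 + $910,700 = $1,121,510; Okafor $210,810 + $822,160 = $1,032,970; Andrade $210,810 + $41,955 = $252,765; Ferraro $210,810 + $613,305 = $824,115; Chaudhri $210,810 + $960,370 = $1,171,180.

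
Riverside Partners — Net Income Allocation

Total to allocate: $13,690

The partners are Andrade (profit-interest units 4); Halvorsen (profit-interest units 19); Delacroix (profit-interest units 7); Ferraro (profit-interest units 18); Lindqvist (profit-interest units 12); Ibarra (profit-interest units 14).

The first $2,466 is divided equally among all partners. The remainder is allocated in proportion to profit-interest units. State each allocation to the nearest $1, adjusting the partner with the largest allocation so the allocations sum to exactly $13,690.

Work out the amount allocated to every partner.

Andrade: $1,018 · Halvorsen: $3,293 · Delacroix: $1,473 · Ferraro: $3,141 · Lindqvist: $2,231 · Ibarra: $2,534

Equal tier: $2,466 ÷ 6 = $411 apiece.
Remainder $11,224 by profit-interest units (total 74): Andrade 606.70 → $607; Halvorsen 2,881.84 → $2,882; Delacroix 1,061.73 → $1,062; Ferraro 2,730.16 → $2,730; Lindqvist 1,820.11 → $1,820; Ibarra 2,123.46 → $2,123.
Totals: Andrade $411 + $607 = $1,018; Halvorsen $411 + $2,882 = $3,293; Delacroix $411 + $1,062 = $1,473; Ferraro $411 + $2,730 = $3,141; Lindqvist $411 + $1,820 = $2,231; Ibarra $411 + $2,123 = $2,534.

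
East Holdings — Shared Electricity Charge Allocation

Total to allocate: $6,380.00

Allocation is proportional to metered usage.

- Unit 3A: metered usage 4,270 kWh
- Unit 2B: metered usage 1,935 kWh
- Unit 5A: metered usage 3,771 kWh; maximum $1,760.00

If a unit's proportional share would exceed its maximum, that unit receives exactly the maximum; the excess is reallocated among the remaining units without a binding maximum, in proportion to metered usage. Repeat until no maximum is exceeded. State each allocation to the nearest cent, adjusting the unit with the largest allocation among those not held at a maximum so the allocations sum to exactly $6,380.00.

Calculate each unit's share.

Sum of metered usage: 9,976.
Proportional shares (ignoring caps): Unit 3A 2,730.8140; Unit 2B 1,237.5000; Unit 5A 2,411.6860.
Held at cap: Unit 5A ($1,760.00); remaining pool $4,620.00 reallocated over remaining metered usage 6,205.
Redistributed shares: Unit 3A 3,179.2748 → $3,179.27; Unit 2B 1,440.7252 → $1,440.73.

Unit 3A: $3,179.27 | Unit 2B: $1,440.73 | Unit 5A: $1,760.00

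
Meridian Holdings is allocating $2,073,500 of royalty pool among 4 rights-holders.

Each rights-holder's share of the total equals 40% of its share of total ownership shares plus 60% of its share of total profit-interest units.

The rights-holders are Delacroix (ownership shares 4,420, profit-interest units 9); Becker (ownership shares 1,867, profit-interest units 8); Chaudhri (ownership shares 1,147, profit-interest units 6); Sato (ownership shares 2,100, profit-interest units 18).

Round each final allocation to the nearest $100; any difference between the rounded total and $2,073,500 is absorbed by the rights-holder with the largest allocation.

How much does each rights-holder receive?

Delacroix: $657,600 | Becker: $405,200 | Chaudhri: $281,800 | Sato: $728,900

Totals — ownership shares 9,534, profit-interest units 41.
Composite weights (40% ownership shares + 60% profit-interest units): Delacroix 0.3171; Becker 0.1954; Chaudhri 0.1359; Sato 0.3515.
Unrounded shares: Delacroix 657,608.23; Becker 405,168.86; Chaudhri 281,845.44; Sato 728,877.47.
At nearest $100: Delacroix $657,600; Becker $405,200; Chaudhri $281,800; Sato $728,900. Sum = $2,073,500.
Rounded total matches; no reconciliation needed.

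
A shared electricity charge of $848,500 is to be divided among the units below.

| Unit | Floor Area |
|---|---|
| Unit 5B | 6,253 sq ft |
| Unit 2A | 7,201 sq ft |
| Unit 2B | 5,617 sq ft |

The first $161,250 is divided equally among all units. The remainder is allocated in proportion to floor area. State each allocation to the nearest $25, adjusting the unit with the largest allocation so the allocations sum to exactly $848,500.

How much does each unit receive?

Equal tier: $161,250 ÷ 3 = $53,750 apiece.
Remainder $687,250 by floor area (total 19,071): Unit 5B 225,335.55 → $225,325; Unit 2A 259,498.05 → $259,500; Unit 2B 202,416.40 → $202,425.
Totals: Unit 5B $53,750 + $225,325 = $279,075; Unit 2A $53,750 + $259,500 = $313,250; Unit 2B $53,750 + $202,425 = $256,175.

Unit 5B: $279,075 · Unit 2A: $313,250 · Unit 2B: $256,175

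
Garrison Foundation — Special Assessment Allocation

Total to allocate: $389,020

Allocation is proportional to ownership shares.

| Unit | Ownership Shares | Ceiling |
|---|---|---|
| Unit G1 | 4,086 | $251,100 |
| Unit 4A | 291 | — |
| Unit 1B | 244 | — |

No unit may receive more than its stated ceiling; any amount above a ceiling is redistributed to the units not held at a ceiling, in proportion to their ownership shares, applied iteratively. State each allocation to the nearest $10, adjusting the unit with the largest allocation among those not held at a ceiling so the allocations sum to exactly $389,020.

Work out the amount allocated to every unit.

Unit G1: $251,100 | Unit 4A: $75,020 | Unit 1B: $62,900

Ownership shares total: 4,621.
Unconstrained shares: Unit G1 343,980.90; Unit 4A 24,497.91; Unit 1B 20,541.20.
Cap binds for Unit G1 ($251,100); remaining pool $137,920 reallocated over remaining ownership shares 535.
Remaining shares: Unit 4A 75,018.17 → $75,020; Unit 1B 62,901.83 → $62,900.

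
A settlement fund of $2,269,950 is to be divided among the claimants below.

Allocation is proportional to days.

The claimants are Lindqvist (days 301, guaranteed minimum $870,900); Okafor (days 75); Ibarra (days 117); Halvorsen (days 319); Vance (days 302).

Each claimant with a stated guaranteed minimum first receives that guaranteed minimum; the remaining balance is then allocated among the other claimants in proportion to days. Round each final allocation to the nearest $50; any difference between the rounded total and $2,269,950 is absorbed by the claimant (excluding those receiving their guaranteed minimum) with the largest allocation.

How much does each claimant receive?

Fund the minimums — Lindqvist $870,900. Residual $1,399,050.
Residual split over remaining days 813: Okafor 129,063.65 → $129,050; Ibarra 201,339.30 → $201,350; Halvorsen 548,950.74 → $548,950; Vance 519,696.31 → $519,700.

Lindqvist: $870,900; Okafor: $129,050; Ibarra: $201,350; Halvorsen: $548,950; Vance: $519,700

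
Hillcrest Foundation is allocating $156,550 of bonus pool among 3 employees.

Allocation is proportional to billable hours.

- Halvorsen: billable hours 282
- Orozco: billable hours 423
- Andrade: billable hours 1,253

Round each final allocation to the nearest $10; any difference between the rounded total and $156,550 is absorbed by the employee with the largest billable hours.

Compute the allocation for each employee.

Halvorsen: $22,550 · Orozco: $33,820 · Andrade: $100,180

Billable hours total: 282 + 423 + 1,253 = 1,958.
Raw shares: Halvorsen 22,547.04; Orozco 33,820.56; Andrade 100,182.41.
At nearest $10: Halvorsen $22,550; Orozco $33,820; Andrade $100,180. Sum = $156,550.
Rounded total matches; no reconciliation needed.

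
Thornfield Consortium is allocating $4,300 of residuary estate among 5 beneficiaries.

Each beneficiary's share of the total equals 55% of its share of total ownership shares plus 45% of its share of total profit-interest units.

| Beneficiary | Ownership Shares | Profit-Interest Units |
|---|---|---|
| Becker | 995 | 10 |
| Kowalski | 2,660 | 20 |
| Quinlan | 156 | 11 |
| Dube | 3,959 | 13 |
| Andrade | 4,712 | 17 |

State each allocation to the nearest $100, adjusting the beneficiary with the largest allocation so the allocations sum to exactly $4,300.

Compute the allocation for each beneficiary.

Totals — ownership shares 12,482, profit-interest units 71.
Combined weights (55% ownership shares + 45% profit-interest units): Becker 0.1072; Kowalski 0.2440; Quinlan 0.0766; Dube 0.2568; Andrade 0.3154.
Pro-rata amounts: Becker 461.06; Kowalski 1,049.07; Quinlan 329.35; Dube 1,104.42; Andrade 1,356.11.
Rounded to nearest $100: Becker $500; Kowalski $1,000; Quinlan $300; Dube $1,100; Andrade $1,400. Sum = $4,300.
No rounding difference to absorb.

Becker: $500; Kowalski: $1,000; Quinlan: $300; Dube: $1,100; Andrade: $1,400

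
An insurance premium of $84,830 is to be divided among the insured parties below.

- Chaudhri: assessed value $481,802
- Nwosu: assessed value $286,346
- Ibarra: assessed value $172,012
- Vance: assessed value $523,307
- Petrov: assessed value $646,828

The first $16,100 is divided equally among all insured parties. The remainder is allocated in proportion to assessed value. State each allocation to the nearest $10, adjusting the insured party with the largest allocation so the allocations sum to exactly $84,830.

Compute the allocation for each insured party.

$16,100 shared equally gives $3,220 per insured party.
Remainder $68,730 by assessed value (total 2,110,295): Chaudhri 15,691.76 → $15,690; Nwosu 9,325.98 → $9,330; Ibarra 5,602.24 → $5,600; Vance 17,043.54 → $17,040; Petrov 21,066.48 → $21,070.
Totals: Chaudhri $3,220 + $15,690 = $18,910; Nwosu $3,220 + $9,330 = $12,550; Ibarra $3,220 + $5,600 = $8,820; Vance $3,220 + $17,040 = $20,260; Petrov $3,220 + $21,070 = $24,290.

Chaudhri: $18,910 · Nwosu: $12,550 · Ibarra: $8,820 · Vance: $20,260 · Petrov: $24,290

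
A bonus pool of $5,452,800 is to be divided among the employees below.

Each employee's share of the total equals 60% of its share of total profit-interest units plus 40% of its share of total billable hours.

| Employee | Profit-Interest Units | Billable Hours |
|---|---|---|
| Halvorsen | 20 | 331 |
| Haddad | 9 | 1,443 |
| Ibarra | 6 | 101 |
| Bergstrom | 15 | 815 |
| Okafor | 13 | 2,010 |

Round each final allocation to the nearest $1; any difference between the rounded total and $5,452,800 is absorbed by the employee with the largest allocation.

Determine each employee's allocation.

Totals — profit-interest units 63, billable hours 4,700.
Combined weights (60% profit-interest units + 40% billable hours): Halvorsen 0.2186; Haddad 0.2085; Ibarra 0.0657; Bergstrom 0.2122; Okafor 0.2949.
Proportional shares: Halvorsen 1,192,235.11; Haddad 1,137,033.10; Ibarra 358,459.45; Bergstrom 1,157,186.92; Okafor 1,607,885.42.
Rounded to nearest $1: Halvorsen $1,192,235; Haddad $1,137,033; Ibarra $358,459; Bergstrom $1,157,187; Okafor $1,607,885. Sum = $5,452,799.
Difference $5,452,800 − $5,452,799 = +$1 applied to largest allocation (Okafor): Okafor becomes $1,607,886.

Halvorsen: $1,192,235; Haddad: $1,137,033; Ibarra: $358,459; Bergstrom: $1,157,187; Okafor: $1,607,886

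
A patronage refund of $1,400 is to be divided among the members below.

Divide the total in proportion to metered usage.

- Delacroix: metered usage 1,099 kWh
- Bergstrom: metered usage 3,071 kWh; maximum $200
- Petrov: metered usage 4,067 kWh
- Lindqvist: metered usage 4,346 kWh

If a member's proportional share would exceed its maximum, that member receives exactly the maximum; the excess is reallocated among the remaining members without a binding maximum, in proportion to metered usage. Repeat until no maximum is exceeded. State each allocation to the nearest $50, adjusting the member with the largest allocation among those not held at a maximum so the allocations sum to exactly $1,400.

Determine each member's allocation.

Delacroix: $150 · Bergstrom: $200 · Petrov: $500 · Lindqvist: $550

Sum of metered usage: 12,583.
Unconstrained shares: Delacroix 122.28; Bergstrom 341.68; Petrov 452.50; Lindqvist 483.54.
Cap binds for Bergstrom ($200); remaining pool $1,200 reallocated over remaining metered usage 9,512.
Redistributed shares: Delacroix 138.65 → $150; Petrov 513.08 → $500; Lindqvist 548.28 → $550.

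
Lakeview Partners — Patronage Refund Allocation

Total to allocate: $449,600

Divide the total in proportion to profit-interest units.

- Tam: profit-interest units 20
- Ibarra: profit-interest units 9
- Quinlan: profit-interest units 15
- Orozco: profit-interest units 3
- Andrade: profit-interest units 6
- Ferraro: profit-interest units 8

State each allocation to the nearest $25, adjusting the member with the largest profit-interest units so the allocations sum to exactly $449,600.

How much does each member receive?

Combined profit-interest units = 61.
Unrounded shares: Tam 20/61 × $449,600 = 147,409.84; Ibarra 9/61 × $449,600 = 66,334.43; Quinlan 15/61 × $449,600 = 110,557.38; Orozco 3/61 × $449,600 = 22,111.48; Andrade 6/61 × $449,600 = 44,222.95; Ferraro 8/61 × $449,600 = 58,963.93.
After rounding ($25): Tam $147,400; Ibarra $66,325; Quinlan $110,550; Orozco $22,100; Andrade $44,225; Ferraro $58,975. Sum = $449,575.
Difference $449,600 − $449,575 = +$25 applied to largest profit-interest units (Tam): Tam becomes $147,425.

Tam: $147,425; Ibarra: $66,325; Quinlan: $110,550; Orozco: $22,100; Andrade: $44,225; Ferraro: $58,975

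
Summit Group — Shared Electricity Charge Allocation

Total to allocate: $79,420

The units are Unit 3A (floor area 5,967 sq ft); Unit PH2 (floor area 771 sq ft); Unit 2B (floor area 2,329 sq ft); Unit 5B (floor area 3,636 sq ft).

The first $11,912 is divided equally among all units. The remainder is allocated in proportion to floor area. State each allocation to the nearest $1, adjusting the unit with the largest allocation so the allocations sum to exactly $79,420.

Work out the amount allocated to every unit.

Unit 3A: $34,689 | Unit PH2: $7,075 | Unit 2B: $15,355 | Unit 5B: $22,301

$11,912 shared equally gives $2,978 per unit.
Remainder $67,508 by floor area (total 12,703): Unit 3A 31,710.64 → $31,711; Unit PH2 4,097.35 → $4,097; Unit 2B 12,377.09 → $12,377; Unit 5B 19,322.92 → $19,323.
Totals: Unit 3A $2,978 + $31,711 = $34,689; Unit PH2 $2,978 + $4,097 = $7,075; Unit 2B $2,978 + $12,377 = $15,355; Unit 5B $2,978 + $19,323 = $22,301.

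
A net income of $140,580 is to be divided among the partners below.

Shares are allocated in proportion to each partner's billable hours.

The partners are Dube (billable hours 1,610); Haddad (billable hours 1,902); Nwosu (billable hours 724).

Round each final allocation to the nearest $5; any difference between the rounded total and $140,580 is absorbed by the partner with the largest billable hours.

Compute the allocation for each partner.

Dube: $53,430 · Haddad: $63,125 · Nwosu: $24,025

Sum of billable hours: 4,236.
Proportional shares: Dube 1,610/4,236 × $140,580 = 53,431.02; Haddad 1,902/4,236 × $140,580 = 63,121.61; Nwosu 724/4,236 × $140,580 = 24,027.37.
After rounding ($5): Dube $53,430; Haddad $63,120; Nwosu $24,025. Sum = $140,575.
Difference $140,580 − $140,575 = +$5 applied to largest billable hours (Haddad): Haddad becomes $63,125.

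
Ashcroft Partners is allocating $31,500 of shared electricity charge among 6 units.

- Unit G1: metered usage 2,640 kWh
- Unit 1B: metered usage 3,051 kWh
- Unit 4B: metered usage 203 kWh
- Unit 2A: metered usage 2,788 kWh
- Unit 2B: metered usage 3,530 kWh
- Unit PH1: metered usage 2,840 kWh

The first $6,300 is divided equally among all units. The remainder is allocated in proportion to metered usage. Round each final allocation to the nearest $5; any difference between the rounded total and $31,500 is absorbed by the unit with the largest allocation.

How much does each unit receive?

$6,300 shared equally gives $1,050 per unit.
Remainder $25,200 by metered usage (total 15,052): Unit G1 4,419.88 → $4,420; Unit 1B 5,107.97 → $5,110; Unit 4B 339.86 → $340; Unit 2A 4,667.66 → $4,670; Unit 2B 5,909.91 → $5,910; Unit PH1 4,754.72 → $4,755.
Rounding difference −$5 on remainder applied to Unit 2B.
Totals: Unit G1 $1,050 + $4,420 = $5,470; Unit 1B $1,050 + $5,110 = $6,160; Unit 4B $1,050 + $340 = $1,390; Unit 2A $1,050 + $4,670 = $5,720; Unit 2B $1,050 + $5,905 = $6,955; Unit PH1 $1,050 + $4,755 = $5,805.

Unit G1: $5,470 · Unit 1B: $6,160 · Unit 4B: $1,390 · Unit 2A: $5,720 · Unit 2B: $6,955 · Unit PH1: $5,805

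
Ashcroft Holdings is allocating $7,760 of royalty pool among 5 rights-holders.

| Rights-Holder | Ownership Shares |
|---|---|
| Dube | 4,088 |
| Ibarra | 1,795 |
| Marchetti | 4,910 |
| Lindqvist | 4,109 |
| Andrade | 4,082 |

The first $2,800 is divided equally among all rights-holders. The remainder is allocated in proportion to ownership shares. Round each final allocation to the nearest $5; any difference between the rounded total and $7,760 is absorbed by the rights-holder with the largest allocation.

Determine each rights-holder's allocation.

Equal tier: $2,800 ÷ 5 = $560 apiece.
Remainder $4,960 by ownership shares (total 18,984): Dube 1,068.08 → $1,070; Ibarra 468.98 → $470; Marchetti 1,282.85 → $1,285; Lindqvist 1,073.57 → $1,075; Andrade 1,066.51 → $1,065.
Rounding difference −$5 on remainder applied to Marchetti.
Totals: Dube $560 + $1,070 = $1,630; Ibarra $560 + $470 = $1,030; Marchetti $560 + $1,280 = $1,840; Lindqvist $560 + $1,075 = $1,635; Andrade $560 + $1,065 = $1,625.

Dube: $1,630 · Ibarra: $1,030 · Marchetti: $1,840 · Lindqvist: $1,635 · Andrade: $1,625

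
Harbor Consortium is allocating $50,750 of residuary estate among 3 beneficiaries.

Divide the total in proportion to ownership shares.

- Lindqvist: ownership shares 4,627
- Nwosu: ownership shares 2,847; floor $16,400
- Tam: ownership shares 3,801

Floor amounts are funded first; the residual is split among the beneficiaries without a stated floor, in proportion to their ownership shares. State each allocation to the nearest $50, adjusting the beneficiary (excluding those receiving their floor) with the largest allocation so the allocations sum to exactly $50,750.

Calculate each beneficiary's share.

Lindqvist: $18,850 | Nwosu: $16,400 | Tam: $15,500

Guaranteed amounts: Nwosu $16,400. Residual $34,350.
Residual split over remaining ownership shares 8,428: Lindqvist 18,858.26 → $18,850; Tam 15,491.74 → $15,500.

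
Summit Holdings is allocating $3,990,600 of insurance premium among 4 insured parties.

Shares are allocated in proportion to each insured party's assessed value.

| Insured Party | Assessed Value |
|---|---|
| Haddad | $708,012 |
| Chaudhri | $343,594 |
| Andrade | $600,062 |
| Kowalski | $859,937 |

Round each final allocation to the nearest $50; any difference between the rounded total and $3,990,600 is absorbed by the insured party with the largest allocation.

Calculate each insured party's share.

Total assessed value = 2,511,605.
Proportional shares: Haddad 708,012/2,511,605 × $3,990,600 = 1,124,935.13; Chaudhri 343,594/2,511,605 × $3,990,600 = 545,924.31; Andrade 600,062/2,511,605 × $3,990,600 = 953,417.20; Kowalski 859,937/2,511,605 × $3,990,600 = 1,366,323.36.
After rounding ($50): Haddad $1,124,950; Chaudhri $545,900; Andrade $953,400; Kowalski $1,366,300. Sum = $3,990,550.
Difference $3,990,600 − $3,990,550 = +$50 applied to largest allocation (Kowalski): Kowalski becomes $1,366,350.

Haddad: $1,124,950; Chaudhri: $545,900; Andrade: $953,400; Kowalski: $1,366,350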